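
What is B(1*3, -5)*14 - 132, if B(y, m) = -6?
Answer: -216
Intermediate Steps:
B(1*3, -5)*14 - 132 = -6*14 - 132 = -84 - 132 = -216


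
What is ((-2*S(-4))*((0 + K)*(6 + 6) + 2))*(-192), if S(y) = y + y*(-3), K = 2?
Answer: 79872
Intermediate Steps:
S(y) = -2*y (S(y) = y - 3*y = -2*y)
((-2*S(-4))*((0 + K)*(6 + 6) + 2))*(-192) = ((-(-4)*(-4))*((0 + 2)*(6 + 6) + 2))*(-192) = ((-2*8)*(2*12 + 2))*(-192) = -16*(24 + 2)*(-192) = -16*26*(-192) = -416*(-192) = 79872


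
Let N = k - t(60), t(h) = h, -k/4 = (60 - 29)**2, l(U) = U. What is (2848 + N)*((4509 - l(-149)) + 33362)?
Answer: -40149120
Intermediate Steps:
k = -3844 (k = -4*(60 - 29)**2 = -4*31**2 = -4*961 = -3844)
N = -3904 (N = -3844 - 1*60 = -3844 - 60 = -3904)
(2848 + N)*((4509 - l(-149)) + 33362) = (2848 - 3904)*((4509 - 1*(-149)) + 33362) = -1056*((4509 + 149) + 33362) = -1056*(4658 + 33362) = -1056*38020 = -40149120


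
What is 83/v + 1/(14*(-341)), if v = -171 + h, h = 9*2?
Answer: -396395/730422 ≈ -0.54269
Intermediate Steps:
h = 18
v = -153 (v = -171 + 18 = -153)
83/v + 1/(14*(-341)) = 83/(-153) + 1/(14*(-341)) = 83*(-1/153) + (1/14)*(-1/341) = -83/153 - 1/4774 = -396395/730422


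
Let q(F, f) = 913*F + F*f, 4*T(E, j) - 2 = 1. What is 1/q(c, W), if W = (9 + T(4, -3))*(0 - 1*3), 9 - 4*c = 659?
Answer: -8/1148875 ≈ -6.9633e-6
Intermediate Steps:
c = -325/2 (c = 9/4 - ¼*659 = 9/4 - 659/4 = -325/2 ≈ -162.50)
T(E, j) = ¾ (T(E, j) = ½ + (¼)*1 = ½ + ¼ = ¾)
W = -117/4 (W = (9 + ¾)*(0 - 1*3) = 39*(0 - 3)/4 = (39/4)*(-3) = -117/4 ≈ -29.250)
1/q(c, W) = 1/(-325*(913 - 117/4)/2) = 1/(-325/2*3535/4) = 1/(-1148875/8) = -8/1148875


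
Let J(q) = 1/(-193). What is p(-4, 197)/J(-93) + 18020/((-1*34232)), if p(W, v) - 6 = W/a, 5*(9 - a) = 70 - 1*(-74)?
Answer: -92235101/77022 ≈ -1197.5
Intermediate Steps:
a = -99/5 (a = 9 - (70 - 1*(-74))/5 = 9 - (70 + 74)/5 = 9 - ⅕*144 = 9 - 144/5 = -99/5 ≈ -19.800)
p(W, v) = 6 - 5*W/99 (p(W, v) = 6 + W/(-99/5) = 6 + W*(-5/99) = 6 - 5*W/99)
J(q) = -1/193
p(-4, 197)/J(-93) + 18020/((-1*34232)) = (6 - 5/99*(-4))/(-1/193) + 18020/((-1*34232)) = (6 + 20/99)*(-193) + 18020/(-34232) = (614/99)*(-193) + 18020*(-1/34232) = -118502/99 - 4505/8558 = -92235101/77022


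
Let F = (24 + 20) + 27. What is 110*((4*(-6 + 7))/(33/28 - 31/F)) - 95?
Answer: 146919/295 ≈ 498.03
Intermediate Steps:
F = 71 (F = 44 + 27 = 71)
110*((4*(-6 + 7))/(33/28 - 31/F)) - 95 = 110*((4*(-6 + 7))/(33/28 - 31/71)) - 95 = 110*((4*1)/(33*(1/28) - 31*1/71)) - 95 = 110*(4/(33/28 - 31/71)) - 95 = 110*(4/(1475/1988)) - 95 = 110*(4*(1988/1475)) - 95 = 110*(7952/1475) - 95 = 174944/295 - 95 = 146919/295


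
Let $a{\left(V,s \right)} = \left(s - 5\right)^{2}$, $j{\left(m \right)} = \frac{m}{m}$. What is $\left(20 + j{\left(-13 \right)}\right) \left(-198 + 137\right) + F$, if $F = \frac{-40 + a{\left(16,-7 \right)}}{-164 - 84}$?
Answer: $- \frac{39724}{31} \approx -1281.4$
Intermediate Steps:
$j{\left(m \right)} = 1$
$a{\left(V,s \right)} = \left(-5 + s\right)^{2}$
$F = - \frac{13}{31}$ ($F = \frac{-40 + \left(-5 - 7\right)^{2}}{-164 - 84} = \frac{-40 + \left(-12\right)^{2}}{-248} = \left(-40 + 144\right) \left(- \frac{1}{248}\right) = 104 \left(- \frac{1}{248}\right) = - \frac{13}{31} \approx -0.41935$)
$\left(20 + j{\left(-13 \right)}\right) \left(-198 + 137\right) + F = \left(20 + 1\right) \left(-198 + 137\right) - \frac{13}{31} = 21 \left(-61\right) - \frac{13}{31} = -1281 - \frac{13}{31} = - \frac{39724}{31}$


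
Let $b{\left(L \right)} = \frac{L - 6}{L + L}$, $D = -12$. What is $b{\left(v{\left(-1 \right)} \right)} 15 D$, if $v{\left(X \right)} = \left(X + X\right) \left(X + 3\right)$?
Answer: $-225$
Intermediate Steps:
$v{\left(X \right)} = 2 X \left(3 + X\right)$
$b{\left(L \right)} = \frac{-6 + L}{2 L}$
$b{\left(v{\left(-1 \right)} \right)} 15 D = \frac{-6 + 2 \left(-1\right) \left(3 - 1\right)}{2 \cdot 2 \left(-1\right) \left(3 - 1\right)} 15 \left(-12\right) = \frac{-6 + 2 \left(-1\right) 2}{2 \cdot 2 \left(-1\right) 2} \cdot 15 \left(-12\right) = \frac{-6 - 4}{2 \left(-4\right)} 15 \left(-12\right) = \frac{1}{2} \left(- \frac{1}{4}\right) \left(-10\right) 15 \left(-12\right) = \frac{5}{4} \cdot 15 \left(-12\right) = \frac{75}{4} \left(-12\right) = -225$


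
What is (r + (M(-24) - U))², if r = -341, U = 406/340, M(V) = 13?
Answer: 3131857369/28900 ≈ 1.0837e+5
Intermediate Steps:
U = 203/170 (U = 406*(1/340) = 203/170 ≈ 1.1941)
(r + (M(-24) - U))² = (-341 + (13 - 1*203/170))² = (-341 + (13 - 203/170))² = (-341 + 2007/170)² = (-55963/170)² = 3131857369/28900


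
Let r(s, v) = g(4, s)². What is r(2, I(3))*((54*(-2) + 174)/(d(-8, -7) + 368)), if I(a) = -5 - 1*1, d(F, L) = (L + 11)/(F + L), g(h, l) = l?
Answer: 990/1379 ≈ 0.71791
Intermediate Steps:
d(F, L) = (11 + L)/(F + L)
I(a) = -6 (I(a) = -5 - 1 = -6)
r(s, v) = s²
r(2, I(3))*((54*(-2) + 174)/(d(-8, -7) + 368)) = 2²*((54*(-2) + 174)/((11 - 7)/(-8 - 7) + 368)) = 4*((-108 + 174)/(4/(-15) + 368)) = 4*(66/(-1/15*4 + 368)) = 4*(66/(-4/15 + 368)) = 4*(66/(5516/15)) = 4*(66*(15/5516)) = 4*(495/2758) = 990/1379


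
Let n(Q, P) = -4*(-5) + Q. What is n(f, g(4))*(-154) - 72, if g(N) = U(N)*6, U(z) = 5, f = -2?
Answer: -2844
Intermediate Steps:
g(N) = 30 (g(N) = 5*6 = 30)
n(Q, P) = 20 + Q
n(f, g(4))*(-154) - 72 = (20 - 2)*(-154) - 72 = 18*(-154) - 72 = -2772 - 72 = -2844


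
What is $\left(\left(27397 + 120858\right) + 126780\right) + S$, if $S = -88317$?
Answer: $186718$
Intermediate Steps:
$\left(\left(27397 + 120858\right) + 126780\right) + S = \left(\left(27397 + 120858\right) + 126780\right) - 88317 = \left(148255 + 126780\right) - 88317 = 275035 - 88317 = 186718$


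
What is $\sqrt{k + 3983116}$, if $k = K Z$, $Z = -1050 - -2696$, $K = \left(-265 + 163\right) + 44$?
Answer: $4 \sqrt{242978} \approx 1971.7$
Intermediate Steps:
$K = -58$ ($K = -102 + 44 = -58$)
$Z = 1646$ ($Z = -1050 + 2696 = 1646$)
$k = -95468$ ($k = \left(-58\right) 1646 = -95468$)
$\sqrt{k + 3983116} = \sqrt{-95468 + 3983116} = \sqrt{3887648} = 4 \sqrt{242978}$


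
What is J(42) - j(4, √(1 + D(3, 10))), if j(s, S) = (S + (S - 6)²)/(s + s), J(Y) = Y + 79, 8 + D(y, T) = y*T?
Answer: 909/8 + 11*√23/8 ≈ 120.22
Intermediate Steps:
D(y, T) = -8 + T*y (D(y, T) = -8 + y*T = -8 + T*y)
J(Y) = 79 + Y
j(s, S) = (S + (-6 + S)²)/(2*s) (j(s, S) = (S + (-6 + S)²)/((2*s)) = (S + (-6 + S)²)*(1/(2*s)) = (S + (-6 + S)²)/(2*s))
J(42) - j(4, √(1 + D(3, 10))) = (79 + 42) - (√(1 + (-8 + 10*3)) + (-6 + √(1 + (-8 + 10*3)))²)/(2*4) = 121 - (√(1 + (-8 + 30)) + (-6 + √(1 + (-8 + 30)))²)/(2*4) = 121 - (√(1 + 22) + (-6 + √(1 + 22))²)/(2*4) = 121 - (√23 + (-6 + √23)²)/(2*4) = 121 - (√23/8 + (-6 + √23)²/8) = 121 + (-√23/8 - (-6 + √23)²/8) = 121 - √23/8 - (-6 + √23)²/8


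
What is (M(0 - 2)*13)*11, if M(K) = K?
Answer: -286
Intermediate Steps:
(M(0 - 2)*13)*11 = ((0 - 2)*13)*11 = -2*13*11 = -26*11 = -286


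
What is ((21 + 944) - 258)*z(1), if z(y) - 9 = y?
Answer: 7070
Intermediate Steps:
z(y) = 9 + y
((21 + 944) - 258)*z(1) = ((21 + 944) - 258)*(9 + 1) = (965 - 258)*10 = 707*10 = 7070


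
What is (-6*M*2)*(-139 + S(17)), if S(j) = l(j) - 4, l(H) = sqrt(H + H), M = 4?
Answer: 6864 - 48*sqrt(34) ≈ 6584.1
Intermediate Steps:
l(H) = sqrt(2)*sqrt(H) (l(H) = sqrt(2*H) = sqrt(2)*sqrt(H))
S(j) = -4 + sqrt(2)*sqrt(j) (S(j) = sqrt(2)*sqrt(j) - 4 = -4 + sqrt(2)*sqrt(j))
(-6*M*2)*(-139 + S(17)) = (-6*4*2)*(-139 + (-4 + sqrt(2)*sqrt(17))) = (-24*2)*(-139 + (-4 + sqrt(34))) = -48*(-143 + sqrt(34)) = 6864 - 48*sqrt(34)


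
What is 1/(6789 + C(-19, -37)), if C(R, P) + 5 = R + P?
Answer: 1/6728 ≈ 0.00014863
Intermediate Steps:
C(R, P) = -5 + P + R (C(R, P) = -5 + (R + P) = -5 + (P + R) = -5 + P + R)
1/(6789 + C(-19, -37)) = 1/(6789 + (-5 - 37 - 19)) = 1/(6789 - 61) = 1/6728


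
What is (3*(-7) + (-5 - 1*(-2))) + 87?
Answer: 63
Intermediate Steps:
(3*(-7) + (-5 - 1*(-2))) + 87 = (-21 + (-5 + 2)) + 87 = (-21 - 3) + 87 = -24 + 87 = 63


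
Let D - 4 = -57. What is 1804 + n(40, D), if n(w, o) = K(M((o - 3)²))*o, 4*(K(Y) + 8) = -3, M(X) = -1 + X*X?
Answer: 9071/4 ≈ 2267.8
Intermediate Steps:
D = -53 (D = 4 - 57 = -53)
M(X) = -1 + X²
K(Y) = -35/4 (K(Y) = -8 + (¼)*(-3) = -8 - ¾ = -35/4)
n(w, o) = -35*o/4
1804 + n(40, D) = 1804 - 35/4*(-53) = 1804 + 1855/4 = 9071/4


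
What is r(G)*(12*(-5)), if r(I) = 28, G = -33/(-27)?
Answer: -1680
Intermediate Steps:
G = 11/9 (G = -33*(-1/27) = 11/9 ≈ 1.2222)
r(G)*(12*(-5)) = 28*(12*(-5)) = 28*(-60) = -1680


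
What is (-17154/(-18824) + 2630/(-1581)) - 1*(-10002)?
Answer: 148822287421/14880372 ≈ 10001.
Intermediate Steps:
(-17154/(-18824) + 2630/(-1581)) - 1*(-10002) = (-17154*(-1/18824) + 2630*(-1/1581)) + 10002 = (8577/9412 - 2630/1581) + 10002 = -11193323/14880372 + 10002 = 148822287421/14880372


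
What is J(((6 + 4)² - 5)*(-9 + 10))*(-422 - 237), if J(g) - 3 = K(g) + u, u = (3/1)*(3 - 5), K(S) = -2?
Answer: 3295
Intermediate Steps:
u = -6 (u = (3*1)*(-2) = 3*(-2) = -6)
J(g) = -5 (J(g) = 3 + (-2 - 6) = 3 - 8 = -5)
J(((6 + 4)² - 5)*(-9 + 10))*(-422 - 237) = -5*(-422 - 237) = -5*(-659) = 3295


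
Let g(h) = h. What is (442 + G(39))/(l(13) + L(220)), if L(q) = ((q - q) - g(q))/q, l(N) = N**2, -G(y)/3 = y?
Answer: 325/168 ≈ 1.9345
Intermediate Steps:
G(y) = -3*y
L(q) = -1 (L(q) = ((q - q) - q)/q = (0 - q)/q = (-q)/q = -1)
(442 + G(39))/(l(13) + L(220)) = (442 - 3*39)/(13**2 - 1) = (442 - 117)/(169 - 1) = 325/168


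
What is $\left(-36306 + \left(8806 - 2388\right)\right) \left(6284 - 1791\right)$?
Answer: $-134286784$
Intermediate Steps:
$\left(-36306 + \left(8806 - 2388\right)\right) \left(6284 - 1791\right) = \left(-36306 + \left(8806 - 2388\right)\right) 4493 = \left(-36306 + 6418\right) 4493 = \left(-29888\right) 4493 = -134286784$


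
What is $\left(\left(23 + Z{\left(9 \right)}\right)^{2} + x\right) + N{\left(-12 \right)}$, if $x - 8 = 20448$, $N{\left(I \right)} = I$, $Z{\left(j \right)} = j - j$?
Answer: $20973$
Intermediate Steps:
$Z{\left(j \right)} = 0$
$x = 20456$ ($x = 8 + 20448 = 20456$)
$\left(\left(23 + Z{\left(9 \right)}\right)^{2} + x\right) + N{\left(-12 \right)} = \left(\left(23 + 0\right)^{2} + 20456\right) - 12 = \left(23^{2} + 20456\right) - 12 = \left(529 + 20456\right) - 12 = 20985 - 12 = 20973$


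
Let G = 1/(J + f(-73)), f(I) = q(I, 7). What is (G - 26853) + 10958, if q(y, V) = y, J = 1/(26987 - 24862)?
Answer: -2465698105/155124 ≈ -15895.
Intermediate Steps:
J = 1/2125 ≈ 0.00047059
f(I) = I
G = -2125/155124 (G = 1/(1/2125 - 73) = 1/(-155124/2125) = -2125/155124 ≈ -0.013699)
(G - 26853) + 10958 = (-2125/155124 - 26853) + 10958 = -4165546897/155124 + 10958 = -2465698105/155124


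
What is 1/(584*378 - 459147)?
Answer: -1/238395 ≈ -4.1947e-6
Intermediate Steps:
1/(584*378 - 459147) = 1/(220752 - 459147) = 1/(-238395) = -1/238395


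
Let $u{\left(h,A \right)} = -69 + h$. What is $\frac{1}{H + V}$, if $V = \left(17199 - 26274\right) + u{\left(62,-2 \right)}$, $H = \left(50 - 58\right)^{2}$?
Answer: $- \frac{1}{9018} \approx -0.00011089$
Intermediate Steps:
$H = 64$ ($H = \left(-8\right)^{2} = 64$)
$V = -9082$ ($V = \left(17199 - 26274\right) + \left(-69 + 62\right) = -9075 - 7 = -9082$)
$\frac{1}{H + V} = \frac{1}{64 - 9082} = \frac{1}{-9018} = - \frac{1}{9018}$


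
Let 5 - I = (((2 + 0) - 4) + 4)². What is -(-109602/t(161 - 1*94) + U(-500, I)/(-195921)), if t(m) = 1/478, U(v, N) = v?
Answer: 10264253384776/195921 ≈ 5.2390e+7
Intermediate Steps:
I = 1 (I = 5 - (((2 + 0) - 4) + 4)² = 5 - ((2 - 4) + 4)² = 5 - (-2 + 4)² = 5 - 1*2² = 5 - 1*4 = 5 - 4 = 1)
t(m) = 1/478
-(-109602/t(161 - 1*94) + U(-500, I)/(-195921)) = -(-109602/1/478 - 500/(-195921)) = -(-109602*478 - 500*(-1/195921)) = -(-52389756 + 500/195921) = -1*(-10264253384776/195921) = 10264253384776/195921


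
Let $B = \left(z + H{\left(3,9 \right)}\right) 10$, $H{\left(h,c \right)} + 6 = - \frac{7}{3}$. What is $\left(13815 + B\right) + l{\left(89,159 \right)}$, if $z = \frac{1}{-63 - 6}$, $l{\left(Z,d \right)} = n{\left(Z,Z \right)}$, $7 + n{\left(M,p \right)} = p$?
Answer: $\frac{317711}{23} \approx 13814.0$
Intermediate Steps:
$n{\left(M,p \right)} = -7 + p$
$l{\left(Z,d \right)} = -7 + Z$
$z = - \frac{1}{69}$ ($z = \frac{1}{-69} = - \frac{1}{69} \approx -0.014493$)
$H{\left(h,c \right)} = - \frac{25}{3}$ ($H{\left(h,c \right)} = -6 - \frac{7}{3} = - \frac{25}{3}$)
$B = - \frac{1920}{23}$ ($B = \left(- \frac{1}{69} - \frac{25}{3}\right) 10 = \left(- \frac{192}{23}\right) 10 = - \frac{1920}{23} \approx -83.478$)
$\left(13815 + B\right) + l{\left(89,159 \right)} = \left(13815 - \frac{1920}{23}\right) + \left(-7 + 89\right) = \frac{315825}{23} + 82 = \frac{317711}{23}$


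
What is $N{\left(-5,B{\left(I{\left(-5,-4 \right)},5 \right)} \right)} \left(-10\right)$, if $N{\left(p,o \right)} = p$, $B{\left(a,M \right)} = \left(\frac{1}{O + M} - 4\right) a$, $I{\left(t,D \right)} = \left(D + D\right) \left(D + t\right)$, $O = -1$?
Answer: $50$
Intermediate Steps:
$I{\left(t,D \right)} = 2 D \left(D + t\right)$
$B{\left(a,M \right)} = a \left(-4 + \frac{1}{-1 + M}\right)$ ($B{\left(a,M \right)} = \left(\frac{1}{-1 + M} - 4\right) a = \left(-4 + \frac{1}{-1 + M}\right) a = a \left(-4 + \frac{1}{-1 + M}\right)$)
$N{\left(-5,B{\left(I{\left(-5,-4 \right)},5 \right)} \right)} \left(-10\right) = \left(-5\right) \left(-10\right) = 50$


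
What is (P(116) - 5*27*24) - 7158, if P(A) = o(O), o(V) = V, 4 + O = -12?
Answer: -10414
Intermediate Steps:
O = -16 (O = -4 - 12 = -16)
P(A) = -16
(P(116) - 5*27*24) - 7158 = (-16 - 5*27*24) - 7158 = (-16 - 135*24) - 7158 = (-16 - 3240) - 7158 = -3256 - 7158 = -10414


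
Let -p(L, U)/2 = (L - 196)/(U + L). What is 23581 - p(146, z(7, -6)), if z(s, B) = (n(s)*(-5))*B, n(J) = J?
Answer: 2098684/89 ≈ 23581.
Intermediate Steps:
z(s, B) = -5*B*s (z(s, B) = (s*(-5))*B = (-5*s)*B = -5*B*s)
p(L, U) = -2*(-196 + L)/(L + U) (p(L, U) = -2*(L - 196)/(U + L) = -2*(-196 + L)/(L + U))
23581 - p(146, z(7, -6)) = 23581 - 2*(196 - 1*146)/(146 - 5*(-6)*7) = 23581 - 2*(196 - 146)/(146 + 210) = 23581 - 2*50/356 = 23581 - 1*25/89 = 23581 - 25/89 = 2098684/89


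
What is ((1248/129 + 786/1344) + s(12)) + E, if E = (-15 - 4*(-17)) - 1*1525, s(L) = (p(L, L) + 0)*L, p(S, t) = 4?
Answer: -13617151/9632 ≈ -1413.7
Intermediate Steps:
s(L) = 4*L (s(L) = (4 + 0)*L = 4*L)
E = -1472 (E = (-15 + 68) - 1525 = 53 - 1525 = -1472)
((1248/129 + 786/1344) + s(12)) + E = ((1248/129 + 786/1344) + 4*12) - 1472 = ((1248*(1/129) + 786*(1/1344)) + 48) - 1472 = ((416/43 + 131/224) + 48) - 1472 = (98817/9632 + 48) - 1472 = 561153/9632 - 1472 = -13617151/9632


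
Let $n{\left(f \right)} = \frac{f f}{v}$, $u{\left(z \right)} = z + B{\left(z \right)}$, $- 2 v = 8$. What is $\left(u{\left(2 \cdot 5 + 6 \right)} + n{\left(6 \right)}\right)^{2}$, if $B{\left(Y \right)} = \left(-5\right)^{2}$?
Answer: $1024$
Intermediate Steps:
$v = -4$ ($v = \left(- \frac{1}{2}\right) 8 = -4$)
$B{\left(Y \right)} = 25$
$u{\left(z \right)} = 25 + z$ ($u{\left(z \right)} = z + 25 = 25 + z$)
$n{\left(f \right)} = - \frac{f^{2}}{4}$ ($n{\left(f \right)} = \frac{f f}{-4} = f^{2} \left(- \frac{1}{4}\right) = - \frac{f^{2}}{4}$)
$\left(u{\left(2 \cdot 5 + 6 \right)} + n{\left(6 \right)}\right)^{2} = \left(\left(25 + \left(2 \cdot 5 + 6\right)\right) - \frac{6^{2}}{4}\right)^{2} = \left(\left(25 + \left(10 + 6\right)\right) - 9\right)^{2} = \left(\left(25 + 16\right) - 9\right)^{2} = \left(41 - 9\right)^{2} = 32^{2} = 1024$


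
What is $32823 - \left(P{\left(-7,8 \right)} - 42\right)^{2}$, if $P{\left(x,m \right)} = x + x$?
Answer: $29687$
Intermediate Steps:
$P{\left(x,m \right)} = 2 x$
$32823 - \left(P{\left(-7,8 \right)} - 42\right)^{2} = 32823 - \left(2 \left(-7\right) - 42\right)^{2} = 32823 - \left(-14 - 42\right)^{2} = 32823 - \left(-56\right)^{2} = 32823 - 3136 = 29687$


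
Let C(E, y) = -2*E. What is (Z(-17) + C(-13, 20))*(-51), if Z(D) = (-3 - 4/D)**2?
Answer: -29169/17 ≈ -1715.8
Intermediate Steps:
(Z(-17) + C(-13, 20))*(-51) = ((4 + 3*(-17))**2/(-17)**2 - 2*(-13))*(-51) = ((4 - 51)**2/289 + 26)*(-51) = ((1/289)*(-47)**2 + 26)*(-51) = ((1/289)*2209 + 26)*(-51) = (2209/289 + 26)*(-51) = (9723/289)*(-51) = -29169/17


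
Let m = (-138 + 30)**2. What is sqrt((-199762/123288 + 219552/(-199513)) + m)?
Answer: sqrt(440971200029059934214981)/6149389686 ≈ 107.99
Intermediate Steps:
m = 11664 (m = (-108)**2 = 11664)
sqrt((-199762/123288 + 219552/(-199513)) + m) = sqrt((-199762/123288 + 219552/(-199513)) + 11664) = sqrt((-199762*1/123288 + 219552*(-1/199513)) + 11664) = sqrt((-99881/61644 - 219552/199513) + 11664) = sqrt(-33461621441/12298779372 + 11664) = sqrt(143419500973567/12298779372) = sqrt(440971200029059934214981)/6149389686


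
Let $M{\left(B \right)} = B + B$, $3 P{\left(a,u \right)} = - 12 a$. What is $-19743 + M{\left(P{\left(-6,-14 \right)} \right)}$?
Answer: $-19695$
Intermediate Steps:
$P{\left(a,u \right)} = - 4 a$ ($P{\left(a,u \right)} = \frac{\left(-12\right) a}{3} = - 4 a$)
$M{\left(B \right)} = 2 B$
$-19743 + M{\left(P{\left(-6,-14 \right)} \right)} = -19743 + 2 \left(\left(-4\right) \left(-6\right)\right) = -19743 + 2 \cdot 24 = -19743 + 48 = -19695$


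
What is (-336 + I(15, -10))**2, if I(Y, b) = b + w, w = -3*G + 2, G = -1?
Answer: 116281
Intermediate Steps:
w = 5 (w = -3*(-1) + 2 = 3 + 2 = 5)
I(Y, b) = 5 + b (I(Y, b) = b + 5 = 5 + b)
(-336 + I(15, -10))**2 = (-336 + (5 - 10))**2 = (-336 - 5)**2 = (-341)**2 = 116281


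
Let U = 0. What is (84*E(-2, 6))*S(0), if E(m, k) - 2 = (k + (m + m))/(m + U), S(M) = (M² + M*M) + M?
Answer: 0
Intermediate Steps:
S(M) = M + 2*M² (S(M) = (M² + M²) + M = 2*M² + M = M + 2*M²)
E(m, k) = 2 + (k + 2*m)/m (E(m, k) = 2 + (k + (m + m))/(m + 0) = 2 + (k + 2*m)/m)
(84*E(-2, 6))*S(0) = (84*(4 + 6/(-2)))*(0*(1 + 2*0)) = (84*(4 + 6*(-½)))*(0*(1 + 0)) = (84*(4 - 3))*(0*1) = (84*1)*0 = 84*0 = 0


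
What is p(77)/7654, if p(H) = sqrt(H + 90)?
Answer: sqrt(167)/7654 ≈ 0.0016884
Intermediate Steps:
p(H) = sqrt(90 + H)
p(77)/7654 = sqrt(90 + 77)/7654 = sqrt(167)*(1/7654) = sqrt(167)/7654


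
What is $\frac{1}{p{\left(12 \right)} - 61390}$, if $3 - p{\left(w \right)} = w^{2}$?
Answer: $- \frac{1}{61531} \approx -1.6252 \cdot 10^{-5}$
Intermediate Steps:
$p{\left(w \right)} = 3 - w^{2}$
$\frac{1}{p{\left(12 \right)} - 61390} = \frac{1}{\left(3 - 12^{2}\right) - 61390} = \frac{1}{\left(3 - 144\right) - 61390} = \frac{1}{-141 - 61390} = \frac{1}{-61531} = - \frac{1}{61531}$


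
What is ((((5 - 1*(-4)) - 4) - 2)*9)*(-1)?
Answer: -27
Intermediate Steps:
((((5 - 1*(-4)) - 4) - 2)*9)*(-1) = ((((5 + 4) - 4) - 2)*9)*(-1) = (((9 - 4) - 2)*9)*(-1) = ((5 - 2)*9)*(-1) = (3*9)*(-1) = 27*(-1) = -27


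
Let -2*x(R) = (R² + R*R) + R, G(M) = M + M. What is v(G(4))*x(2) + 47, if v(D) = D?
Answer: 7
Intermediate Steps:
G(M) = 2*M
x(R) = -R² - R/2 (x(R) = -((R² + R*R) + R)/2 = -((R² + R²) + R)/2 = -(2*R² + R)/2 = -(R + 2*R²)/2 = -R² - R/2)
v(G(4))*x(2) + 47 = (2*4)*(-1*2*(½ + 2)) + 47 = 8*(-1*2*5/2) + 47 = 8*(-5) + 47 = -40 + 47 = 7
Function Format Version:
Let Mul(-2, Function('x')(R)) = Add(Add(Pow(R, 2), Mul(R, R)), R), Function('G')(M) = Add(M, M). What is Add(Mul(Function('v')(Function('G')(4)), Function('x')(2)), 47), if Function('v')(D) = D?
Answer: 7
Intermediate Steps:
Function('G')(M) = Mul(2, M)
Function('x')(R) = Add(Mul(-1, Pow(R, 2)), Mul(Rational(-1, 2), R)) (Function('x')(R) = Mul(Rational(-1, 2), Add(Add(Pow(R, 2), Mul(R, R)), R)) = Mul(Rational(-1, 2), Add(Add(Pow(R, 2), Pow(R, 2)), R)) = Mul(Rational(-1, 2), Add(Mul(2, Pow(R, 2)), R)) = Mul(Rational(-1, 2), Add(R, Mul(2, Pow(R, 2)))) = Add(Mul(-1, Pow(R, 2)), Mul(Rational(-1, 2), R)))
Add(Mul(Function('v')(Function('G')(4)), Function('x')(2)), 47) = Add(Mul(Mul(2, 4), Mul(-1, 2, Add(Rational(1, 2), 2))), 47) = Add(Mul(8, Mul(-1, 2, Rational(5, 2))), 47) = Add(Mul(8, -5), 47) = Add(-40, 47) = 7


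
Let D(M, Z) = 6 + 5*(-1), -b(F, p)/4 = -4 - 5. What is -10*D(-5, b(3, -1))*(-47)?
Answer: 470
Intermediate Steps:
b(F, p) = 36 (b(F, p) = -4*(-4 - 5) = -4*(-9) = 36)
D(M, Z) = 1 (D(M, Z) = 6 - 5 = 1)
-10*D(-5, b(3, -1))*(-47) = -10*1*(-47) = -10*(-47) = 470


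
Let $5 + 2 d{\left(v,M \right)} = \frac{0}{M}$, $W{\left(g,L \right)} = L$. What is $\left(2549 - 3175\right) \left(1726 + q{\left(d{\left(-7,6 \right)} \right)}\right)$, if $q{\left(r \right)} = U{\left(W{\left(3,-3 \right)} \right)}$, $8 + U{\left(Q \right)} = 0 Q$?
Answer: $-1075468$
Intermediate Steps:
$d{\left(v,M \right)} = - \frac{5}{2}$ ($d{\left(v,M \right)} = - \frac{5}{2} + \frac{0 \frac{1}{M}}{2} = - \frac{5}{2} + \frac{1}{2} \cdot 0 = - \frac{5}{2} + 0 = - \frac{5}{2}$)
$U{\left(Q \right)} = -8$ ($U{\left(Q \right)} = -8 + 0 Q = -8 + 0 = -8$)
$q{\left(r \right)} = -8$
$\left(2549 - 3175\right) \left(1726 + q{\left(d{\left(-7,6 \right)} \right)}\right) = \left(2549 - 3175\right) \left(1726 - 8\right) = \left(2549 - 3175\right) 1718 = \left(-626\right) 1718 = -1075468$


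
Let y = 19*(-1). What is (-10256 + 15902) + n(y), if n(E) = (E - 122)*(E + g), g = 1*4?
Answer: 7761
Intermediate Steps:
y = -19
g = 4
n(E) = (-122 + E)*(4 + E) (n(E) = (E - 122)*(E + 4) = (-122 + E)*(4 + E))
(-10256 + 15902) + n(y) = (-10256 + 15902) + (-488 + (-19)² - 118*(-19)) = 5646 + (-488 + 361 + 2242) = 5646 + 2115 = 7761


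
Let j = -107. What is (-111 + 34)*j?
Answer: 8239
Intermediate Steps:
(-111 + 34)*j = (-111 + 34)*(-107) = -77*(-107) = 8239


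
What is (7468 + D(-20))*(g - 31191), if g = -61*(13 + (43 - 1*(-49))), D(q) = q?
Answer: -280015008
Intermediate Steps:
g = -6405 (g = -61*(13 + (43 + 49)) = -61*(13 + 92) = -61*105 = -6405)
(7468 + D(-20))*(g - 31191) = (7468 - 20)*(-6405 - 31191) = 7448*(-37596) = -280015008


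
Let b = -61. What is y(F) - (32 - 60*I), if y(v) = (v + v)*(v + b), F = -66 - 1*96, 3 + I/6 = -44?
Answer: 55300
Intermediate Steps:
I = -282 (I = -18 + 6*(-44) = -18 - 264 = -282)
F = -162 (F = -66 - 96 = -162)
y(v) = 2*v*(-61 + v) (y(v) = (v + v)*(v - 61) = (2*v)*(-61 + v) = 2*v*(-61 + v))
y(F) - (32 - 60*I) = 2*(-162)*(-61 - 162) - (32 - 60*(-282)) = 2*(-162)*(-223) - (32 + 16920) = 72252 - 1*16952 = 72252 - 16952 = 55300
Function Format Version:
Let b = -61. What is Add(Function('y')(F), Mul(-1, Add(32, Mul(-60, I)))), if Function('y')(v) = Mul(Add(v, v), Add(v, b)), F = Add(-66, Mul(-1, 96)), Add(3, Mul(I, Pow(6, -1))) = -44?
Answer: 55300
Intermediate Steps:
I = -282 (I = Add(-18, Mul(6, -44)) = Add(-18, -264) = -282)
F = -162 (F = Add(-66, -96) = -162)
Function('y')(v) = Mul(2, v, Add(-61, v)) (Function('y')(v) = Mul(Add(v, v), Add(v, -61)) = Mul(Mul(2, v), Add(-61, v)) = Mul(2, v, Add(-61, v)))
Add(Function('y')(F), Mul(-1, Add(32, Mul(-60, I)))) = Add(Mul(2, -162, Add(-61, -162)), Mul(-1, Add(32, Mul(-60, -282)))) = Add(Mul(2, -162, -223), Mul(-1, Add(32, 16920))) = Add(72252, Mul(-1, 16952)) = Add(72252, -16952) = 55300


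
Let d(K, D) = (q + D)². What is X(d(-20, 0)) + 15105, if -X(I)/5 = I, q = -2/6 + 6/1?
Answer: 134500/9 ≈ 14944.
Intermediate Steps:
q = 17/3 (q = -2*⅙ + 6*1 = -⅓ + 6 = 17/3 ≈ 5.6667)
d(K, D) = (17/3 + D)²
X(I) = -5*I
X(d(-20, 0)) + 15105 = -5*(17 + 3*0)²/9 + 15105 = -5*(17 + 0)²/9 + 15105 = -5*17²/9 + 15105 = -5*289/9 + 15105 = -1445/9 + 15105 = 134500/9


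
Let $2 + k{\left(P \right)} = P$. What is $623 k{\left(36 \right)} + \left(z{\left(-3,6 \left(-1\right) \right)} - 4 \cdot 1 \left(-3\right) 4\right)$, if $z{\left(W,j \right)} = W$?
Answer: $21227$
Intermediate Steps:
$k{\left(P \right)} = -2 + P$
$623 k{\left(36 \right)} + \left(z{\left(-3,6 \left(-1\right) \right)} - 4 \cdot 1 \left(-3\right) 4\right) = 623 \left(-2 + 36\right) - \left(3 + 4 \cdot 1 \left(-3\right) 4\right) = 623 \cdot 34 - \left(3 + 4 \left(\left(-3\right) 4\right)\right) = 21182 - -45 = 21182 + \left(-3 + 48\right) = 21182 + 45 = 21227$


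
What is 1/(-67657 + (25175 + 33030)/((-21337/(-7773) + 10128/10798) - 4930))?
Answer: -41347984835/2797969141158302 ≈ -1.4778e-5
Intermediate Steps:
1/(-67657 + (25175 + 33030)/((-21337/(-7773) + 10128/10798) - 4930)) = 1/(-67657 + 58205/((-21337*(-1/7773) + 10128*(1/10798)) - 4930)) = 1/(-67657 + 58205/((21337/7773 + 5064/5399) - 4930)) = 1/(-67657 + 58205/(154560935/41966427 - 4930)) = 1/(-67657 + 58205/(-206739924175/41966427)) = 1/(-67657 + 58205*(-41966427/206739924175)) = 1/(-67657 - 488531176707/41347984835) = 1/(-2797969141158302/41347984835) = -41347984835/2797969141158302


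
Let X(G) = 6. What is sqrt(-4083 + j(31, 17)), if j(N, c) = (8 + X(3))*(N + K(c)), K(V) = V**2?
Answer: sqrt(397) ≈ 19.925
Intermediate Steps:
j(N, c) = 14*N + 14*c**2 (j(N, c) = (8 + 6)*(N + c**2) = 14*(N + c**2) = 14*N + 14*c**2)
sqrt(-4083 + j(31, 17)) = sqrt(-4083 + (14*31 + 14*17**2)) = sqrt(-4083 + (434 + 14*289)) = sqrt(-4083 + (434 + 4046)) = sqrt(-4083 + 4480) = sqrt(397)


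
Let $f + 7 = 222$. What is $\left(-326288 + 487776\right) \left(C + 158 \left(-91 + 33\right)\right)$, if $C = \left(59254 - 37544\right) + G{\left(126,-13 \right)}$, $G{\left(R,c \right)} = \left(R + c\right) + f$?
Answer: $2078996512$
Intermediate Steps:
$f = 215$ ($f = -7 + 222 = 215$)
$G{\left(R,c \right)} = 215 + R + c$ ($G{\left(R,c \right)} = \left(R + c\right) + 215 = 215 + R + c$)
$C = 22038$ ($C = \left(59254 - 37544\right) + \left(215 + 126 - 13\right) = \left(59254 - 37544\right) + 328 = 21710 + 328 = 22038$)
$\left(-326288 + 487776\right) \left(C + 158 \left(-91 + 33\right)\right) = \left(-326288 + 487776\right) \left(22038 + 158 \left(-91 + 33\right)\right) = 161488 \left(22038 + 158 \left(-58\right)\right) = 161488 \left(22038 - 9164\right) = 161488 \cdot 12874 = 2078996512$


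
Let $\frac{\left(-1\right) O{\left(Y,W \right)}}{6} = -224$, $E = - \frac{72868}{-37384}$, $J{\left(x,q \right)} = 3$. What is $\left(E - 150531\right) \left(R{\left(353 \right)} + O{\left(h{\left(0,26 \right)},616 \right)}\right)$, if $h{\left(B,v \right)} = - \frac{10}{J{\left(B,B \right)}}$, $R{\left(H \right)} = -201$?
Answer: $- \frac{1608023273787}{9346} \approx -1.7205 \cdot 10^{8}$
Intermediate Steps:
$h{\left(B,v \right)} = - \frac{10}{3}$
$E = \frac{18217}{9346}$ ($E = \left(-72868\right) \left(- \frac{1}{37384}\right) = \frac{18217}{9346} \approx 1.9492$)
$O{\left(Y,W \right)} = 1344$ ($O{\left(Y,W \right)} = \left(-6\right) \left(-224\right) = 1344$)
$\left(E - 150531\right) \left(R{\left(353 \right)} + O{\left(h{\left(0,26 \right)},616 \right)}\right) = \left(\frac{18217}{9346} - 150531\right) \left(-201 + 1344\right) = \left(- \frac{1406844509}{9346}\right) 1143 = - \frac{1608023273787}{9346}$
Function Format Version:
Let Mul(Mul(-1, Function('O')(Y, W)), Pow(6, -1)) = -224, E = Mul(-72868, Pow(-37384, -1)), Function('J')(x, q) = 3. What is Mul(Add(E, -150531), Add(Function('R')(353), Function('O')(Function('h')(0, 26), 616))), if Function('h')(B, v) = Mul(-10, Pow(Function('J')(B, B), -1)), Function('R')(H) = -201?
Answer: Rational(-1608023273787, 9346) ≈ -1.7205e+8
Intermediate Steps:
Function('h')(B, v) = Rational(-10, 3) (Function('h')(B, v) = Mul(-10, Pow(3, -1)) = Mul(-10, Rational(1, 3)) = Rational(-10, 3))
E = Rational(18217, 9346) (E = Mul(-72868, Rational(-1, 37384)) = Rational(18217, 9346) ≈ 1.9492)
Function('O')(Y, W) = 1344 (Function('O')(Y, W) = Mul(-6, -224) = 1344)
Mul(Add(E, -150531), Add(Function('R')(353), Function('O')(Function('h')(0, 26), 616))) = Mul(Add(Rational(18217, 9346), -150531), Add(-201, 1344)) = Mul(Rational(-1406844509, 9346), 1143) = Rational(-1608023273787, 9346)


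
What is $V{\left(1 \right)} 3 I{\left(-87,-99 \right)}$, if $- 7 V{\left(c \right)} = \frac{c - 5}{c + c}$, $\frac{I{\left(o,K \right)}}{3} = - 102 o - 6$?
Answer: $\frac{159624}{7} \approx 22803.0$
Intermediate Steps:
$I{\left(o,K \right)} = -18 - 306 o$ ($I{\left(o,K \right)} = 3 \left(- 102 o - 6\right) = 3 \left(-6 - 102 o\right) = -18 - 306 o$)
$V{\left(c \right)} = - \frac{-5 + c}{14 c}$ ($V{\left(c \right)} = - \frac{\left(c - 5\right) \frac{1}{c + c}}{7} = - \frac{\left(-5 + c\right) \frac{1}{2 c}}{7} = - \frac{\frac{1}{2} \frac{1}{c} \left(-5 + c\right)}{7} = - \frac{-5 + c}{14 c}$)
$V{\left(1 \right)} 3 I{\left(-87,-99 \right)} = \frac{5 - 1}{14 \cdot 1} \cdot 3 \left(-18 - -26622\right) = \frac{1}{14} \cdot 1 \left(5 - 1\right) 3 \left(-18 + 26622\right) = \frac{1}{14} \cdot 1 \cdot 4 \cdot 3 \cdot 26604 = \frac{2}{7} \cdot 3 \cdot 26604 = \frac{6}{7} \cdot 26604 = \frac{159624}{7}$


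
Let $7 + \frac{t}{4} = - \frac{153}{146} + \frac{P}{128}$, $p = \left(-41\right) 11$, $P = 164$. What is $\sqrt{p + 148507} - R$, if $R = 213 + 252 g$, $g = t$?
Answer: $\frac{964743}{146} + 2 \sqrt{37014} \approx 6992.6$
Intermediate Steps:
$p = -451$
$t = - \frac{15807}{584}$ ($t = -28 + 4 \left(- \frac{153}{146} + \frac{164}{128}\right) = -28 + 4 \left(\left(-153\right) \frac{1}{146} + 164 \cdot \frac{1}{128}\right) = -28 + 4 \left(- \frac{153}{146} + \frac{41}{32}\right) = -28 + 4 \cdot \frac{545}{2336} = -28 + \frac{545}{584} = - \frac{15807}{584} \approx -27.067$)
$g = - \frac{15807}{584} \approx -27.067$
$R = - \frac{964743}{146}$ ($R = 213 + 252 \left(- \frac{15807}{584}\right) = 213 - \frac{995841}{146} = - \frac{964743}{146} \approx -6607.8$)
$\sqrt{p + 148507} - R = \sqrt{-451 + 148507} - - \frac{964743}{146} = \sqrt{148056} + \frac{964743}{146} = 2 \sqrt{37014} + \frac{964743}{146} = \frac{964743}{146} + 2 \sqrt{37014}$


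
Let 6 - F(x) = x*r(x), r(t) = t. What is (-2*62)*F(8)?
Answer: 7192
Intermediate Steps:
F(x) = 6 - x**2 (F(x) = 6 - x*x = 6 - x**2)
(-2*62)*F(8) = (-2*62)*(6 - 1*8**2) = -124*(6 - 1*64) = -124*(6 - 64) = -124*(-58) = 7192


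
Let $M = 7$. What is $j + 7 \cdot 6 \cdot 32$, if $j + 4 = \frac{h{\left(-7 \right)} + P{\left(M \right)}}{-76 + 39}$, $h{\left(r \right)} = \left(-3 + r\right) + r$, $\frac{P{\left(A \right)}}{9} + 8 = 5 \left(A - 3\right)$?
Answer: $\frac{49489}{37} \approx 1337.5$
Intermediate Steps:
$P{\left(A \right)} = -207 + 45 A$ ($P{\left(A \right)} = -72 + 9 \cdot 5 \left(A - 3\right) = -72 + 9 \cdot 5 \left(-3 + A\right) = -72 + 9 \left(-15 + 5 A\right) = -72 + \left(-135 + 45 A\right) = -207 + 45 A$)
$h{\left(r \right)} = -3 + 2 r$
$j = - \frac{239}{37}$ ($j = -4 + \frac{\left(-3 + 2 \left(-7\right)\right) + \left(-207 + 45 \cdot 7\right)}{-76 + 39} = -4 + \frac{\left(-3 - 14\right) + \left(-207 + 315\right)}{-37} = -4 + \left(-17 + 108\right) \left(- \frac{1}{37}\right) = -4 + 91 \left(- \frac{1}{37}\right) = -4 - \frac{91}{37} = - \frac{239}{37} \approx -6.4595$)
$j + 7 \cdot 6 \cdot 32 = - \frac{239}{37} + 7 \cdot 6 \cdot 32 = - \frac{239}{37} + 42 \cdot 32 = - \frac{239}{37} + 1344 = \frac{49489}{37}$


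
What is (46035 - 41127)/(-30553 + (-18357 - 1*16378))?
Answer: -1227/16322 ≈ -0.075175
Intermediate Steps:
(46035 - 41127)/(-30553 + (-18357 - 1*16378)) = 4908/(-30553 + (-18357 - 16378)) = 4908/(-30553 - 34735) = 4908/(-65288) = 4908*(-1/65288) = -1227/16322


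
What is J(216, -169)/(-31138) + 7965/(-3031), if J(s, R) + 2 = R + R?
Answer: -123491815/47189639 ≈ -2.6169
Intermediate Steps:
J(s, R) = -2 + 2*R (J(s, R) = -2 + (R + R) = -2 + 2*R)
J(216, -169)/(-31138) + 7965/(-3031) = (-2 + 2*(-169))/(-31138) + 7965/(-3031) = (-2 - 338)*(-1/31138) + 7965*(-1/3031) = -340*(-1/31138) - 7965/3031 = 170/15569 - 7965/3031 = -123491815/47189639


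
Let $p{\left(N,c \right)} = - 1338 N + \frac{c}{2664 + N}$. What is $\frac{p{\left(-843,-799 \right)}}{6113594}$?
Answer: $\frac{2053967015}{11132854674} \approx 0.1845$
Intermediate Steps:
$p{\left(N,c \right)} = - 1338 N + \frac{c}{2664 + N}$
$\frac{p{\left(-843,-799 \right)}}{6113594} = \frac{\frac{1}{2664 - 843} \left(-799 - -3004816176 - 1338 \left(-843\right)^{2}\right)}{6113594} = \frac{-799 + 3004816176 - 950848362}{1821} \cdot \frac{1}{6113594} = \frac{1}{1821} \cdot 2053967015 \cdot \frac{1}{6113594} = \frac{2053967015}{1821} \cdot \frac{1}{6113594} = \frac{2053967015}{11132854674}$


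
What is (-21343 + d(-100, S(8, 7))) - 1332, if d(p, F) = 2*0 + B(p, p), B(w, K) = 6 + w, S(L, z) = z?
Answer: -22769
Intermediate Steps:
d(p, F) = 6 + p (d(p, F) = 2*0 + (6 + p) = 0 + (6 + p) = 6 + p)
(-21343 + d(-100, S(8, 7))) - 1332 = (-21343 + (6 - 100)) - 1332 = (-21343 - 94) - 1332 = -21437 - 1332 = -22769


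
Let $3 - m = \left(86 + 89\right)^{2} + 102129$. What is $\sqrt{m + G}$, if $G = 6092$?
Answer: $i \sqrt{126659} \approx 355.89 i$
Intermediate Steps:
$m = -132751$ ($m = 3 - \left(\left(86 + 89\right)^{2} + 102129\right) = 3 - \left(175^{2} + 102129\right) = 3 - \left(30625 + 102129\right) = 3 - 132754 = -132751$)
$\sqrt{m + G} = \sqrt{-132751 + 6092} = \sqrt{-126659} = i \sqrt{126659}$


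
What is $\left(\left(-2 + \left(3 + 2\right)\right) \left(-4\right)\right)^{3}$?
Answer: $-1728$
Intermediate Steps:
$\left(\left(-2 + \left(3 + 2\right)\right) \left(-4\right)\right)^{3} = \left(\left(-2 + 5\right) \left(-4\right)\right)^{3} = \left(3 \left(-4\right)\right)^{3} = \left(-12\right)^{3} = -1728$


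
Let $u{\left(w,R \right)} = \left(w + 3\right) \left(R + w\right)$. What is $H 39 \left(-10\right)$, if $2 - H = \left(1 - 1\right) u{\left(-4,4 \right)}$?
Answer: $-780$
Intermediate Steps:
$u{\left(w,R \right)} = \left(3 + w\right) \left(R + w\right)$
$H = 2$ ($H = 2 - \left(1 - 1\right) \left(\left(-4\right)^{2} + 3 \cdot 4 + 3 \left(-4\right) + 4 \left(-4\right)\right) = 2 - 0 \left(16 + 12 - 12 - 16\right) = 2 - 0 \cdot 0 = 2 - 0 = 2 + 0 = 2$)
$H 39 \left(-10\right) = 2 \cdot 39 \left(-10\right) = 2 \left(-390\right) = -780$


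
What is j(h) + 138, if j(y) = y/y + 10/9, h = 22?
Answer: 1261/9 ≈ 140.11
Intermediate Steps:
j(y) = 19/9 (j(y) = 1 + 10*(⅑) = 1 + 10/9 = 19/9)
j(h) + 138 = 19/9 + 138 = 1261/9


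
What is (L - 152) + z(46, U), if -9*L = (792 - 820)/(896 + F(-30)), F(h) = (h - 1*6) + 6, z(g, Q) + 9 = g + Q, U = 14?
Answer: -393583/3897 ≈ -101.00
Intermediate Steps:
z(g, Q) = -9 + Q + g (z(g, Q) = -9 + (g + Q) = -9 + (Q + g) = -9 + Q + g)
F(h) = h (F(h) = (h - 6) + 6 = (-6 + h) + 6 = h)
L = 14/3897 (L = -(792 - 820)/(9*(896 - 30)) = -(-28)/(9*866) = -1/9*(-14/433) = 14/3897 ≈ 0.0035925)
(L - 152) + z(46, U) = (14/3897 - 152) + (-9 + 14 + 46) = -592330/3897 + 51 = -393583/3897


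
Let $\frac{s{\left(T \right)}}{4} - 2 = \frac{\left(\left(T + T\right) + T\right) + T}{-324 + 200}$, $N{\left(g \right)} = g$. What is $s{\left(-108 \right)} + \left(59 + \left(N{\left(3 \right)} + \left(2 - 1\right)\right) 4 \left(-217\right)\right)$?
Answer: $- \frac{105123}{31} \approx -3391.1$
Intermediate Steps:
$s{\left(T \right)} = 8 - \frac{4 T}{31}$ ($s{\left(T \right)} = 8 + 4 \frac{\left(\left(T + T\right) + T\right) + T}{-324 + 200} = 8 + 4 \frac{\left(2 T + T\right) + T}{-124} = 8 + 4 \left(3 T + T\right) \left(- \frac{1}{124}\right) = 8 + 4 \cdot 4 T \left(- \frac{1}{124}\right) = 8 + 4 \left(- \frac{T}{31}\right) = 8 - \frac{4 T}{31}$)
$s{\left(-108 \right)} + \left(59 + \left(N{\left(3 \right)} + \left(2 - 1\right)\right) 4 \left(-217\right)\right) = \left(8 - - \frac{432}{31}\right) + \left(59 + \left(3 + \left(2 - 1\right)\right) 4 \left(-217\right)\right) = \left(8 + \frac{432}{31}\right) + \left(59 + \left(3 + 1\right) 4 \left(-217\right)\right) = \frac{680}{31} + \left(59 + 4 \cdot 4 \left(-217\right)\right) = \frac{680}{31} + \left(59 + 16 \left(-217\right)\right) = \frac{680}{31} + \left(59 - 3472\right) = \frac{680}{31} - 3413 = - \frac{105123}{31}$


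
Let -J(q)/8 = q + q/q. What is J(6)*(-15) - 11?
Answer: 829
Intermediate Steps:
J(q) = -8 - 8*q (J(q) = -8*(q + q/q) = -8*(q + 1) = -8*(1 + q) = -8 - 8*q)
J(6)*(-15) - 11 = (-8 - 8*6)*(-15) - 11 = (-8 - 48)*(-15) - 11 = -56*(-15) - 11 = 840 - 11 = 829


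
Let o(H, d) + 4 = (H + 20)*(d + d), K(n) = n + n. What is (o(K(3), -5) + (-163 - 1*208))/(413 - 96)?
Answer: -635/317 ≈ -2.0032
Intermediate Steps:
K(n) = 2*n
o(H, d) = -4 + 2*d*(20 + H) (o(H, d) = -4 + (H + 20)*(d + d) = -4 + (20 + H)*(2*d) = -4 + 2*d*(20 + H))
(o(K(3), -5) + (-163 - 1*208))/(413 - 96) = ((-4 + 40*(-5) + 2*(2*3)*(-5)) + (-163 - 1*208))/(413 - 96) = ((-4 - 200 + 2*6*(-5)) + (-163 - 208))/317 = ((-4 - 200 - 60) - 371)*(1/317) = (-264 - 371)*(1/317) = -635*1/317 = -635/317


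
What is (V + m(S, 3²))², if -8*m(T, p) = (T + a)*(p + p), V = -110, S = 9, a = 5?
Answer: 80089/4 ≈ 20022.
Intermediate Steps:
m(T, p) = -p*(5 + T)/4 (m(T, p) = -(T + 5)*(p + p)/8 = -(5 + T)*2*p/8 = -p*(5 + T)/4)
(V + m(S, 3²))² = (-110 - ¼*3²*(5 + 9))² = (-110 - ¼*9*14)² = (-110 - 63/2)² = (-283/2)² = 80089/4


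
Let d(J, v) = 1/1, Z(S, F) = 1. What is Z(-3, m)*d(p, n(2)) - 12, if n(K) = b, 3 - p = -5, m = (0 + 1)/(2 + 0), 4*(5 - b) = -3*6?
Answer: -11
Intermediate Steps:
b = 19/2 (b = 5 - (-3)*6/4 = 5 - 1/4*(-18) = 5 + 9/2 = 19/2 ≈ 9.5000)
m = 1/2 ≈ 0.50000
p = 8 (p = 3 - 1*(-5) = 3 + 5 = 8)
n(K) = 19/2
d(J, v) = 1
Z(-3, m)*d(p, n(2)) - 12 = 1*1 - 12 = 1 - 12 = -11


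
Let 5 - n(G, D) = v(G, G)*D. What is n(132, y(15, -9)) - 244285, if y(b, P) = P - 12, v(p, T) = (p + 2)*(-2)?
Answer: -249908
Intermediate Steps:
v(p, T) = -4 - 2*p (v(p, T) = (2 + p)*(-2) = -4 - 2*p)
y(b, P) = -12 + P
n(G, D) = 5 - D*(-4 - 2*G) (n(G, D) = 5 - (-4 - 2*G)*D = 5 - D*(-4 - 2*G))
n(132, y(15, -9)) - 244285 = (5 + 2*(-12 - 9)*(2 + 132)) - 244285 = (5 + 2*(-21)*134) - 244285 = (5 - 5628) - 244285 = -5623 - 244285 = -249908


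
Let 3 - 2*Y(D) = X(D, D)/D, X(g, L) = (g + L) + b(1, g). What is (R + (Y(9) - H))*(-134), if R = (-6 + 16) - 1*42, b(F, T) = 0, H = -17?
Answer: 1943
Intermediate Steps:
X(g, L) = L + g (X(g, L) = (g + L) + 0 = (L + g) + 0 = L + g)
Y(D) = ½ (Y(D) = 3/2 - (D + D)/(2*D) = 3/2 - 2*D/(2*D) = 3/2 - ½*2 = 3/2 - 1 = ½)
R = -32 (R = 10 - 42 = -32)
(R + (Y(9) - H))*(-134) = (-32 + (½ - 1*(-17)))*(-134) = (-32 + (½ + 17))*(-134) = (-32 + 35/2)*(-134) = -29/2*(-134) = 1943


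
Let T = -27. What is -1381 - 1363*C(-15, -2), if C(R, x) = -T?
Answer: -38182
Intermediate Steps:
C(R, x) = 27 (C(R, x) = -1*(-27) = 27)
-1381 - 1363*C(-15, -2) = -1381 - 1363*27 = -1381 - 36801 = -38182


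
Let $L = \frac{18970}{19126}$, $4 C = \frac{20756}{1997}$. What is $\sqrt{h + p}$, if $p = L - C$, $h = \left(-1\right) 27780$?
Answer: $\frac{i \sqrt{10132154366788791462}}{19097311} \approx 166.68 i$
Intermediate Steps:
$C = \frac{5189}{1997}$ ($C = \frac{20756 \cdot \frac{1}{1997}}{4} = \frac{1}{4} \cdot \frac{20756}{1997} = \frac{5189}{1997} \approx 2.5984$)
$L = \frac{9485}{9563}$ ($L = 18970 \cdot \frac{1}{19126} = \frac{9485}{9563} \approx 0.99184$)
$h = -27780$
$p = - \frac{30680862}{19097311}$ ($p = \frac{9485}{9563} - \frac{5189}{1997} = - \frac{30680862}{19097311} \approx -1.6066$)
$\sqrt{h + p} = \sqrt{-27780 - \frac{30680862}{19097311}} = \sqrt{- \frac{530553980442}{19097311}} = \frac{i \sqrt{10132154366788791462}}{19097311}$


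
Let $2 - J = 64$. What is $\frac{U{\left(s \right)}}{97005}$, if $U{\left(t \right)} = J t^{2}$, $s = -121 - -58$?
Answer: $- \frac{82026}{32335} \approx -2.5368$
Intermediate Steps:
$J = -62$ ($J = 2 - 64 = -62$)
$s = -63$ ($s = -121 + 58 = -63$)
$U{\left(t \right)} = - 62 t^{2}$
$\frac{U{\left(s \right)}}{97005} = \frac{\left(-62\right) \left(-63\right)^{2}}{97005} = \left(-62\right) 3969 \cdot \frac{1}{97005} = \left(-246078\right) \frac{1}{97005} = - \frac{82026}{32335}$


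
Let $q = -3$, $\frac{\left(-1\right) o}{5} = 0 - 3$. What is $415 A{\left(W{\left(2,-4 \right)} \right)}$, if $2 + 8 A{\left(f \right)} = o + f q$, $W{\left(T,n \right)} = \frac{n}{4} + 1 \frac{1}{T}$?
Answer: $\frac{12035}{16} \approx 752.19$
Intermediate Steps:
$W{\left(T,n \right)} = \frac{1}{T} + \frac{n}{4}$ ($W{\left(T,n \right)} = n \frac{1}{4} + \frac{1}{T} = \frac{n}{4} + \frac{1}{T} = \frac{1}{T} + \frac{n}{4}$)
$o = 15$ ($o = - 5 \left(0 - 3\right) = \left(-5\right) \left(-3\right) = 15$)
$A{\left(f \right)} = \frac{13}{8} - \frac{3 f}{8}$ ($A{\left(f \right)} = - \frac{1}{4} + \frac{15 + f \left(-3\right)}{8} = - \frac{1}{4} + \frac{15 - 3 f}{8} = - \frac{1}{4} - \left(- \frac{15}{8} + \frac{3 f}{8}\right) = \frac{13}{8} - \frac{3 f}{8}$)
$415 A{\left(W{\left(2,-4 \right)} \right)} = 415 \left(\frac{13}{8} - \frac{3 \left(\frac{1}{2} + \frac{1}{4} \left(-4\right)\right)}{8}\right) = 415 \left(\frac{13}{8} - \frac{3 \left(\frac{1}{2} - 1\right)}{8}\right) = 415 \left(\frac{13}{8} - - \frac{3}{16}\right) = 415 \left(\frac{13}{8} + \frac{3}{16}\right) = 415 \cdot \frac{29}{16} = \frac{12035}{16}$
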